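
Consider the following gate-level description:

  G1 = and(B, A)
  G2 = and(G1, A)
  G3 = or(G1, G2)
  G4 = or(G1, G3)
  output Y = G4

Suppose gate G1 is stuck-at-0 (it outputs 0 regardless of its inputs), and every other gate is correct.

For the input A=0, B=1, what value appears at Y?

Propagate with G1 forced: G1=0 [stuck-at-0], G2=0, G3=0, G4=0.
So Y = 0. (Same as the fault-free value — the fault is masked on this input.)

0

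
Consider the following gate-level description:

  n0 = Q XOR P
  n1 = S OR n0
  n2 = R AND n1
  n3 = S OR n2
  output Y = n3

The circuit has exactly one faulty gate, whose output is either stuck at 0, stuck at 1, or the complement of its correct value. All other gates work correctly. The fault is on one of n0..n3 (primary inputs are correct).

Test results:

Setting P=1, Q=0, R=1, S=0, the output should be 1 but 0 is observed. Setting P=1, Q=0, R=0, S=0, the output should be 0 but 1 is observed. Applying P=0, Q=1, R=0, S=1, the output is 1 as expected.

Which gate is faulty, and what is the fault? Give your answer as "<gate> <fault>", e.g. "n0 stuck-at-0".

Fault-free values for test 1 (P=1, Q=0, R=1, S=0): n0=1, n1=1, n2=1, n3=1, giving Y=1. Observed 0.
Test 1: faults giving observed 0 are {n0 stuck-at-0, n0 inverted output, n1 stuck-at-0, n1 inverted output, n2 stuck-at-0, n2 inverted output, n3 stuck-at-0, n3 inverted output}.
Test 2 (P=1, Q=0, R=0, S=0): fault-free n0=1, n1=1, n2=0, n3=0 → 0; observed 1. Eliminates n0 stuck-at-0, n0 inverted output, n1 stuck-at-0, n1 inverted output, n2 stuck-at-0, n3 stuck-at-0.
Test 3 (P=0, Q=1, R=0, S=1): fault-free n0=1, n1=1, n2=0, n3=1 → 1; observed 1. Eliminates n3 inverted output.
Only n2 inverted output is consistent with every test.

n2 inverted output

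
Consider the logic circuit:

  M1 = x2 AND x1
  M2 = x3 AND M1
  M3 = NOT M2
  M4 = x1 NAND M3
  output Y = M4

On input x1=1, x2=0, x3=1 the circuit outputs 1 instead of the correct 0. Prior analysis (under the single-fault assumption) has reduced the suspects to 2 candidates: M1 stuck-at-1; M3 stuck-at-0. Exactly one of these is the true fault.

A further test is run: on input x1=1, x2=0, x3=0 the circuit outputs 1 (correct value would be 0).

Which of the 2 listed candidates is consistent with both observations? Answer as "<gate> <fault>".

Evaluate each candidate on input x1=1, x2=0, x3=0:
  M1 stuck-at-1: M1=1 [stuck-at-1], M2=0, M3=1, M4=0 → 0 — eliminated
  M3 stuck-at-0: M1=0, M2=0, M3=0 [stuck-at-0], M4=1 → 1 — matches
Only M3 stuck-at-0 reproduces the observed 1.

M3 stuck-at-0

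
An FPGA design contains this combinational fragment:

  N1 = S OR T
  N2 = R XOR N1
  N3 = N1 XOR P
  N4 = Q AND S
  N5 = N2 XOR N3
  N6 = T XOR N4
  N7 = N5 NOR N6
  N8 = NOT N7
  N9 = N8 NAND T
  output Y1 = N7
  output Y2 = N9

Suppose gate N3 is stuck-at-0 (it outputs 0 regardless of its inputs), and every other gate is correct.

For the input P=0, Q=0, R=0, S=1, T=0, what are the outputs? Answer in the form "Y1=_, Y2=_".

Y1=0, Y2=1

Propagate with N3 forced: N1=1, N2=1, N3=0 [stuck-at-0], N4=0, N5=1, N6=0, N7=0, N8=1, N9=1.
So the outputs are Y1=0, Y2=1. (Without the fault they would be Y1=1, Y2=1.)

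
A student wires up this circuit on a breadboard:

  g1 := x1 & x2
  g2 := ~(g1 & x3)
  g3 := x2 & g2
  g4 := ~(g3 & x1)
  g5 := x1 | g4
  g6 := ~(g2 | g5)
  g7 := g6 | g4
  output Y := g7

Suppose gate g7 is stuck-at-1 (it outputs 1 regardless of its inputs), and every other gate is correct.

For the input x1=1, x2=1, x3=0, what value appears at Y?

1

Propagate with g7 forced: g1=1, g2=1, g3=1, g4=0, g5=1, g6=0, g7=1 [stuck-at-1].
So Y = 1. (Without the fault it would be 0.)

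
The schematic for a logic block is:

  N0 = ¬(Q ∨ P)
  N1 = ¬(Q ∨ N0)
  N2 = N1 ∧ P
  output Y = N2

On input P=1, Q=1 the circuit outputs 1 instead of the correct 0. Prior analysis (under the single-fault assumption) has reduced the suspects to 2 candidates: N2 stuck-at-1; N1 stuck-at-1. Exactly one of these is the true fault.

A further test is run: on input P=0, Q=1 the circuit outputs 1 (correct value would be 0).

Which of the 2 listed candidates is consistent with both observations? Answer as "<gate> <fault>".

Evaluate each candidate on input P=0, Q=1:
  N2 stuck-at-1: N0=0, N1=0, N2=1 [stuck-at-1] → 1 — matches
  N1 stuck-at-1: N0=0, N1=1 [stuck-at-1], N2=0 → 0 — eliminated
Only N2 stuck-at-1 reproduces the observed 1.

N2 stuck-at-1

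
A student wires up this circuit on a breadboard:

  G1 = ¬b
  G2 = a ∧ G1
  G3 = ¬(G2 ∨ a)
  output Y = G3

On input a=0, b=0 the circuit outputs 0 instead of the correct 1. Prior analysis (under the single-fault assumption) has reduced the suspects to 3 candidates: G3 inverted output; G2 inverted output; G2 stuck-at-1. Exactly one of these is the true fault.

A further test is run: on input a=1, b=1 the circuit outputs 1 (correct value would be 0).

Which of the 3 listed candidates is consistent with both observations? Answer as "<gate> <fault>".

Evaluate each candidate on input a=1, b=1:
  G3 inverted output: G1=0, G2=0, G3=1 [inverted output] → 1 — matches
  G2 inverted output: G1=0, G2=1 [inverted output], G3=0 → 0 — eliminated
  G2 stuck-at-1: G1=0, G2=1 [stuck-at-1], G3=0 → 0 — eliminated
Only G3 inverted output reproduces the observed 1.

G3 inverted output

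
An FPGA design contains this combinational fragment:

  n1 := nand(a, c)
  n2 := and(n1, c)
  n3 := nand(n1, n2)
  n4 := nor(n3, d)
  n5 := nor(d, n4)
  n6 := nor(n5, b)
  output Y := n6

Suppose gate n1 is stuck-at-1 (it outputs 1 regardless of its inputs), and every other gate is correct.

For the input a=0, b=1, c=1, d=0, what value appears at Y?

Propagate with n1 forced: n1=1 [stuck-at-1], n2=1, n3=0, n4=1, n5=0, n6=0.
So Y = 0. (Same as the fault-free value — the fault is masked on this input.)

0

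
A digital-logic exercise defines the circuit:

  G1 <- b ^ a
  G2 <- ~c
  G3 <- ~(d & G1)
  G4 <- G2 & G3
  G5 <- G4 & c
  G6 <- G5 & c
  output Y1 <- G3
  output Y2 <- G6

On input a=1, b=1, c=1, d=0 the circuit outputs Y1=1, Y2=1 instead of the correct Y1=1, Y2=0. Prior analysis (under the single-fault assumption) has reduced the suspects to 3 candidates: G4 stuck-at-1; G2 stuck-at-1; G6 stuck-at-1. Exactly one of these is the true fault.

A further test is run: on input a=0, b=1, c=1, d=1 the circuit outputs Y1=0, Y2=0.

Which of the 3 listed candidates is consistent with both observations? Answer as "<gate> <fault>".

G2 stuck-at-1

Evaluate each candidate on input a=0, b=1, c=1, d=1:
  G4 stuck-at-1: G1=1, G2=0, G3=0, G4=1 [stuck-at-1], G5=1, G6=1 → Y1=0, Y2=1 — eliminated
  G2 stuck-at-1: G1=1, G2=1 [stuck-at-1], G3=0, G4=0, G5=0, G6=0 → Y1=0, Y2=0 — matches
  G6 stuck-at-1: G1=1, G2=0, G3=0, G4=0, G5=0, G6=1 [stuck-at-1] → Y1=0, Y2=1 — eliminated
Only G2 stuck-at-1 reproduces the observed Y1=0, Y2=0.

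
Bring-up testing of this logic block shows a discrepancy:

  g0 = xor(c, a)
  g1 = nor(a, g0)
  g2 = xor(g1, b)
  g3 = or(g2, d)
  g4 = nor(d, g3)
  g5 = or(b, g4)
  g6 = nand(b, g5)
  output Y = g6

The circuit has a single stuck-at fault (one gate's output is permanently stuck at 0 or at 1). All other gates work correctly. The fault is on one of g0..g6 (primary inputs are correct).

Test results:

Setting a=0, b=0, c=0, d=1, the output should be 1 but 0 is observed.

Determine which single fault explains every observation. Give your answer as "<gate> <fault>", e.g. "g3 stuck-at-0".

Fault-free values for test 1 (a=0, b=0, c=0, d=1): g0=0, g1=1, g2=1, g3=1, g4=0, g5=0, g6=1, giving Y=1. Observed 0.
Test 1: faults giving observed 0 are {g6 stuck-at-0}.
Only g6 stuck-at-0 is consistent with every test.

g6 stuck-at-0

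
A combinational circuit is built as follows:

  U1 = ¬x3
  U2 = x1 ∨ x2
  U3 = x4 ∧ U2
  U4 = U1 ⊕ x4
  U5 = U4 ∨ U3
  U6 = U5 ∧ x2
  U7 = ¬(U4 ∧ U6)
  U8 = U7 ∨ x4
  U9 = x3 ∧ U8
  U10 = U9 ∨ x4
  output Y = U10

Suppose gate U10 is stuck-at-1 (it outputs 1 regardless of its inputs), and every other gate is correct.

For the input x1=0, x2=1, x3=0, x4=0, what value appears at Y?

Propagate with U10 forced: U1=1, U2=1, U3=0, U4=1, U5=1, U6=1, U7=0, U8=0, U9=0, U10=1 [stuck-at-1].
So Y = 1. (Without the fault it would be 0.)

1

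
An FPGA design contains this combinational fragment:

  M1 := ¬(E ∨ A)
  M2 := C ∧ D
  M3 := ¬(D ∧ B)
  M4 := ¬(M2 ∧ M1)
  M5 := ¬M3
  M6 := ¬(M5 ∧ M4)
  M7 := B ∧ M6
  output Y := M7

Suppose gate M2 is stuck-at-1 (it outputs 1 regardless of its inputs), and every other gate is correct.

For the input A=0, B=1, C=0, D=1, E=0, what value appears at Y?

Propagate with M2 forced: M1=1, M2=1 [stuck-at-1], M3=0, M4=0, M5=1, M6=1, M7=1.
So Y = 1. (Without the fault it would be 0.)

1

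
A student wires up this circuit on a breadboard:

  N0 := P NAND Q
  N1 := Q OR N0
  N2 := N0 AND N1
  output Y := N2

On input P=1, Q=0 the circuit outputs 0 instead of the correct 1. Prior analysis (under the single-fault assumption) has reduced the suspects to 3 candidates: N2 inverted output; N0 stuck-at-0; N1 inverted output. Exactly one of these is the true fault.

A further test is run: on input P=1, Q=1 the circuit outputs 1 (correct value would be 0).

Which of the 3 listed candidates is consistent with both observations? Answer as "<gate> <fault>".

N2 inverted output

Evaluate each candidate on input P=1, Q=1:
  N2 inverted output: N0=0, N1=1, N2=1 [inverted output] → 1 — matches
  N0 stuck-at-0: N0=0 [stuck-at-0], N1=1, N2=0 → 0 — eliminated
  N1 inverted output: N0=0, N1=0 [inverted output], N2=0 → 0 — eliminated
Only N2 inverted output reproduces the observed 1.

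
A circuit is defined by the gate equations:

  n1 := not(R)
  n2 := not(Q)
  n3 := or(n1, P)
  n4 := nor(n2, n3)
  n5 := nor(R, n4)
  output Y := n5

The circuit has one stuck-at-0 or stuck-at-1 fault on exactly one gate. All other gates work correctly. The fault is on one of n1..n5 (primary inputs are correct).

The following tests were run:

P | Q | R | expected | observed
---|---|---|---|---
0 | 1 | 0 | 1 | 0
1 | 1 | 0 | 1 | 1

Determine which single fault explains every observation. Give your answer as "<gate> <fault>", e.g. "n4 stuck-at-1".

n1 stuck-at-0

Fault-free values for test 1 (P=0, Q=1, R=0): n1=1, n2=0, n3=1, n4=0, n5=1, giving Y=1. Observed 0.
Test 1: faults giving observed 0 are {n1 stuck-at-0, n3 stuck-at-0, n4 stuck-at-1, n5 stuck-at-0}.
Test 2 (P=1, Q=1, R=0): fault-free n1=1, n2=0, n3=1, n4=0, n5=1 → 1; observed 1. Eliminates n3 stuck-at-0, n4 stuck-at-1, n5 stuck-at-0.
Only n1 stuck-at-0 is consistent with every test.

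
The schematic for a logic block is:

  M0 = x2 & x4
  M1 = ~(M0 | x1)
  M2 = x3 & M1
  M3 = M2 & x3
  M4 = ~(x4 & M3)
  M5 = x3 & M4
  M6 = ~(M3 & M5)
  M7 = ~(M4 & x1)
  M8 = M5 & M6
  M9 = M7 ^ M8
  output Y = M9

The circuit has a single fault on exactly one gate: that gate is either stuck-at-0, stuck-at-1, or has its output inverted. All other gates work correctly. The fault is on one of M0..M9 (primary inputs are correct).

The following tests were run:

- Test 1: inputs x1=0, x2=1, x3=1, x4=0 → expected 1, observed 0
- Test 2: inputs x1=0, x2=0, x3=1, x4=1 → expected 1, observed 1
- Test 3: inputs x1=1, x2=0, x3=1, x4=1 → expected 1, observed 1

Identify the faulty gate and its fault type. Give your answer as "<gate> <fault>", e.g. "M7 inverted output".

M6 stuck-at-1

Fault-free values for test 1 (x1=0, x2=1, x3=1, x4=0): M0=0, M1=1, M2=1, M3=1, M4=1, M5=1, M6=0, M7=1, M8=0, M9=1, giving Y=1. Observed 0.
Test 1: faults giving observed 0 are {M0 stuck-at-1, M0 inverted output, M1 stuck-at-0, M1 inverted output, M2 stuck-at-0, M2 inverted output, M3 stuck-at-0, M3 inverted output, M6 stuck-at-1, M6 inverted output, M7 stuck-at-0, M7 inverted output, M8 stuck-at-1, M8 inverted output, M9 stuck-at-0, M9 inverted output}.
Test 2 (x1=0, x2=0, x3=1, x4=1): fault-free M0=0, M1=1, M2=1, M3=1, M4=0, M5=0, M6=1, M7=1, M8=0, M9=1 → 1; observed 1. Eliminates M0 stuck-at-1, M0 inverted output, M1 stuck-at-0, M1 inverted output, M2 stuck-at-0, M2 inverted output, M3 stuck-at-0, M3 inverted output, M7 stuck-at-0, M7 inverted output, M8 stuck-at-1, M8 inverted output, M9 stuck-at-0, M9 inverted output.
Test 3 (x1=1, x2=0, x3=1, x4=1): fault-free M0=0, M1=0, M2=0, M3=0, M4=1, M5=1, M6=1, M7=0, M8=1, M9=1 → 1; observed 1. Eliminates M6 inverted output.
Only M6 stuck-at-1 is consistent with every test.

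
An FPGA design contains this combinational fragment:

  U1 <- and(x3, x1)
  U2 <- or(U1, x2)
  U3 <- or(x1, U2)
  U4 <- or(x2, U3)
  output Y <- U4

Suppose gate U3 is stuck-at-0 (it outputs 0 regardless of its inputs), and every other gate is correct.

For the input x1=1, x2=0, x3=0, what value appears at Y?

0

Propagate with U3 forced: U1=0, U2=0, U3=0 [stuck-at-0], U4=0.
So Y = 0. (Without the fault it would be 1.)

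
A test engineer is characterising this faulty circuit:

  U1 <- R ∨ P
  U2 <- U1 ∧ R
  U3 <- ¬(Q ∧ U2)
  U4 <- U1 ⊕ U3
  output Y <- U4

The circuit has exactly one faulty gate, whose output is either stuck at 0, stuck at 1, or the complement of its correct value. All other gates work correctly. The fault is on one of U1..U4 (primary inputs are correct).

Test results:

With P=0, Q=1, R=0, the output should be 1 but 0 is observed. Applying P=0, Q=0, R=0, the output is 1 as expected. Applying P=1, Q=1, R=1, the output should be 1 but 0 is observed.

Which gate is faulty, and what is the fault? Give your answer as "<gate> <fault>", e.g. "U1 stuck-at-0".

U2 inverted output

Fault-free values for test 1 (P=0, Q=1, R=0): U1=0, U2=0, U3=1, U4=1, giving Y=1. Observed 0.
Test 1: faults giving observed 0 are {U1 stuck-at-1, U1 inverted output, U2 stuck-at-1, U2 inverted output, U3 stuck-at-0, U3 inverted output, U4 stuck-at-0, U4 inverted output}.
Test 2 (P=0, Q=0, R=0): fault-free U1=0, U2=0, U3=1, U4=1 → 1; observed 1. Eliminates U1 stuck-at-1, U1 inverted output, U3 stuck-at-0, U3 inverted output, U4 stuck-at-0, U4 inverted output.
Test 3 (P=1, Q=1, R=1): fault-free U1=1, U2=1, U3=0, U4=1 → 1; observed 0. Eliminates U2 stuck-at-1.
Only U2 inverted output is consistent with every test.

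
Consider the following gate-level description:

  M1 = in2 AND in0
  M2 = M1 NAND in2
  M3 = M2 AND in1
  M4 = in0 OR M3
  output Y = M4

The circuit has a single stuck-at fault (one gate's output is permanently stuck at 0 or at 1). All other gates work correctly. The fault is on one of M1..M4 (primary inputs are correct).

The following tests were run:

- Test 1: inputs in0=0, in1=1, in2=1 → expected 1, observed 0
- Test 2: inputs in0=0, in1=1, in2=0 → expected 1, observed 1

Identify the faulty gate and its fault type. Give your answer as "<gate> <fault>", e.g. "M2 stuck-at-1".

M1 stuck-at-1

Fault-free values for test 1 (in0=0, in1=1, in2=1): M1=0, M2=1, M3=1, M4=1, giving Y=1. Observed 0.
Test 1: faults giving observed 0 are {M1 stuck-at-1, M2 stuck-at-0, M3 stuck-at-0, M4 stuck-at-0}.
Test 2 (in0=0, in1=1, in2=0): fault-free M1=0, M2=1, M3=1, M4=1 → 1; observed 1. Eliminates M2 stuck-at-0, M3 stuck-at-0, M4 stuck-at-0.
Only M1 stuck-at-1 is consistent with every test.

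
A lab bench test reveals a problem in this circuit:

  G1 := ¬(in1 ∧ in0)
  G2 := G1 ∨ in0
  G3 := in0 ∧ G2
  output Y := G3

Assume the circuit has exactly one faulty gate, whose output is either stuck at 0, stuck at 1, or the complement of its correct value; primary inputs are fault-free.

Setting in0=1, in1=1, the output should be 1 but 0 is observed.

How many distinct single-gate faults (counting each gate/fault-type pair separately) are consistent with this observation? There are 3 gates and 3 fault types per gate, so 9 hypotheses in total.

Fault-free: G1=0, G2=1, G3=1 → 1. Observed 0.
  G1 stuck-at-0: output 1 ✗
  G1 stuck-at-1: output 1 ✗
  G1 inverted output: output 1 ✗
  G2 stuck-at-0: output 0 ✓
  G2 stuck-at-1: output 1 ✗
  G2 inverted output: output 0 ✓
  G3 stuck-at-0: output 0 ✓
  G3 stuck-at-1: output 1 ✗
  G3 inverted output: output 0 ✓
Consistent faults: {G2 stuck-at-0, G2 inverted output, G3 stuck-at-0, G3 inverted output} — 4 in all.

4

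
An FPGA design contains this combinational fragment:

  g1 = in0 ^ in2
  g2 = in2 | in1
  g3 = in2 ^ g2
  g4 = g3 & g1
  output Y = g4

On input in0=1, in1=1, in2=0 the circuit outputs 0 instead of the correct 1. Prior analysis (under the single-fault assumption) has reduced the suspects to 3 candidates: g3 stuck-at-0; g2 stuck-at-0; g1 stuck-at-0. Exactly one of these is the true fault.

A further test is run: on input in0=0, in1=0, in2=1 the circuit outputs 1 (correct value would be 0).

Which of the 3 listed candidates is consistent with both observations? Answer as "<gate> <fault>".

g2 stuck-at-0

Evaluate each candidate on input in0=0, in1=0, in2=1:
  g3 stuck-at-0: g1=1, g2=1, g3=0 [stuck-at-0], g4=0 → 0 — eliminated
  g2 stuck-at-0: g1=1, g2=0 [stuck-at-0], g3=1, g4=1 → 1 — matches
  g1 stuck-at-0: g1=0 [stuck-at-0], g2=1, g3=0, g4=0 → 0 — eliminated
Only g2 stuck-at-0 reproduces the observed 1.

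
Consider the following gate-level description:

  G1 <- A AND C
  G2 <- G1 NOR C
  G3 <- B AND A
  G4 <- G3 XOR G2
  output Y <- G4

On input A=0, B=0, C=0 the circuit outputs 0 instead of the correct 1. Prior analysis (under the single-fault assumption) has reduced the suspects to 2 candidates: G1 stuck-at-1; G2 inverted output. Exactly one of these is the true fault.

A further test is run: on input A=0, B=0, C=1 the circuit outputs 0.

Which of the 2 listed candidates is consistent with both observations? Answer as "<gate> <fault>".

Evaluate each candidate on input A=0, B=0, C=1:
  G1 stuck-at-1: G1=1 [stuck-at-1], G2=0, G3=0, G4=0 → 0 — matches
  G2 inverted output: G1=0, G2=1 [inverted output], G3=0, G4=1 → 1 — eliminated
Only G1 stuck-at-1 reproduces the observed 0.

G1 stuck-at-1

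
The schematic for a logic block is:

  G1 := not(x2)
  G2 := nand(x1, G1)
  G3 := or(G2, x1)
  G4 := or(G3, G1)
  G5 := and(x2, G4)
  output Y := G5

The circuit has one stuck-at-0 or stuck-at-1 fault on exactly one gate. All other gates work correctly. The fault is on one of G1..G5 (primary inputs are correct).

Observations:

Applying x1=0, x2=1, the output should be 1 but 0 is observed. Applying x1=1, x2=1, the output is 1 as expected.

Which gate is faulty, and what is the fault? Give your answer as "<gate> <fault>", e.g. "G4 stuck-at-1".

G2 stuck-at-0

Fault-free values for test 1 (x1=0, x2=1): G1=0, G2=1, G3=1, G4=1, G5=1, giving Y=1. Observed 0.
Test 1: faults giving observed 0 are {G2 stuck-at-0, G3 stuck-at-0, G4 stuck-at-0, G5 stuck-at-0}.
Test 2 (x1=1, x2=1): fault-free G1=0, G2=1, G3=1, G4=1, G5=1 → 1; observed 1. Eliminates G3 stuck-at-0, G4 stuck-at-0, G5 stuck-at-0.
Only G2 stuck-at-0 is consistent with every test.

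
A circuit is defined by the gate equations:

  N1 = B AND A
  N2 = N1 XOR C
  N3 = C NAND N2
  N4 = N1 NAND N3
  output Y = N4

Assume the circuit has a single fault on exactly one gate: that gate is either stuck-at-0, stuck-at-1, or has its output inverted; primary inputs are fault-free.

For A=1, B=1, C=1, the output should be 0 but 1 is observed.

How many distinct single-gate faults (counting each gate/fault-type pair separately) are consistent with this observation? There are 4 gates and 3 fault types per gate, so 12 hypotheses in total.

8

Fault-free: N1=1, N2=0, N3=1, N4=0 → 0. Observed 1.
  N1 stuck-at-0: output 1 ✓
  N1 stuck-at-1: output 0 ✗
  N1 inverted output: output 1 ✓
  N2 stuck-at-0: output 0 ✗
  N2 stuck-at-1: output 1 ✓
  N2 inverted output: output 1 ✓
  N3 stuck-at-0: output 1 ✓
  N3 stuck-at-1: output 0 ✗
  N3 inverted output: output 1 ✓
  N4 stuck-at-0: output 0 ✗
  N4 stuck-at-1: output 1 ✓
  N4 inverted output: output 1 ✓
Consistent faults: {N1 stuck-at-0, N1 inverted output, N2 stuck-at-1, N2 inverted output, N3 stuck-at-0, N3 inverted output, N4 stuck-at-1, N4 inverted output} — 8 in all.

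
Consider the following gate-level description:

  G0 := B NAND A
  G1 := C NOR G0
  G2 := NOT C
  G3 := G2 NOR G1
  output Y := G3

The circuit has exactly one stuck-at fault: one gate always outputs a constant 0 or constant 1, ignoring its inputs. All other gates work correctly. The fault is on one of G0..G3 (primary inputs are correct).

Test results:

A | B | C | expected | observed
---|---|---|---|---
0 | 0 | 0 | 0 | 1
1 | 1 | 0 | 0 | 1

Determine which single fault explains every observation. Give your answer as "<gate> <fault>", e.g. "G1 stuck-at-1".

G3 stuck-at-1

Fault-free values for test 1 (A=0, B=0, C=0): G0=1, G1=0, G2=1, G3=0, giving Y=0. Observed 1.
Test 1: faults giving observed 1 are {G2 stuck-at-0, G3 stuck-at-1}.
Test 2 (A=1, B=1, C=0): fault-free G0=0, G1=1, G2=1, G3=0 → 0; observed 1. Eliminates G2 stuck-at-0.
Only G3 stuck-at-1 is consistent with every test.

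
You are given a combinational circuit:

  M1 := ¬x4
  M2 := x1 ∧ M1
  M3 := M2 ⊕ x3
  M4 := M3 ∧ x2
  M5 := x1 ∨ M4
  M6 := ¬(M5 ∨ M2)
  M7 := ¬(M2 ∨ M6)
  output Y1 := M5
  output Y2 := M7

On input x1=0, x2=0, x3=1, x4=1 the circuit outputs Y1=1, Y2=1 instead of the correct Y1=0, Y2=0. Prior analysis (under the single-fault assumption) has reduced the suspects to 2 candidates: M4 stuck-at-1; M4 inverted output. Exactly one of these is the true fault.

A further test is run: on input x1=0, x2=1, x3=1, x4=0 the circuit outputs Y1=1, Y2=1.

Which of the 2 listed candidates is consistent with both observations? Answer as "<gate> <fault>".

Evaluate each candidate on input x1=0, x2=1, x3=1, x4=0:
  M4 stuck-at-1: M1=1, M2=0, M3=1, M4=1 [stuck-at-1], M5=1, M6=0, M7=1 → Y1=1, Y2=1 — matches
  M4 inverted output: M1=1, M2=0, M3=1, M4=0 [inverted output], M5=0, M6=1, M7=0 → Y1=0, Y2=0 — eliminated
Only M4 stuck-at-1 reproduces the observed Y1=1, Y2=1.

M4 stuck-at-1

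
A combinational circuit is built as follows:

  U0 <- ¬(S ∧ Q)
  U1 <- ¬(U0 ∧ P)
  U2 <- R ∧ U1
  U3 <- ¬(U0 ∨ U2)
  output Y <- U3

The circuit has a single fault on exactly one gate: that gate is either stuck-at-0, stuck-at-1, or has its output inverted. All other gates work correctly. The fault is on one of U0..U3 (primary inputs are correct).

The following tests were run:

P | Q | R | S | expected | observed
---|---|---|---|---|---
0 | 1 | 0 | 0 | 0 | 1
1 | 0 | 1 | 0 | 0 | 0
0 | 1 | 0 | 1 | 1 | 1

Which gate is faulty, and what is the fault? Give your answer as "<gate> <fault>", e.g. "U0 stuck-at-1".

Fault-free values for test 1 (P=0, Q=1, R=0, S=0): U0=1, U1=1, U2=0, U3=0, giving Y=0. Observed 1.
Test 1: faults giving observed 1 are {U0 stuck-at-0, U0 inverted output, U3 stuck-at-1, U3 inverted output}.
Test 2 (P=1, Q=0, R=1, S=0): fault-free U0=1, U1=0, U2=0, U3=0 → 0; observed 0. Eliminates U3 stuck-at-1, U3 inverted output.
Test 3 (P=0, Q=1, R=0, S=1): fault-free U0=0, U1=1, U2=0, U3=1 → 1; observed 1. Eliminates U0 inverted output.
Only U0 stuck-at-0 is consistent with every test.

U0 stuck-at-0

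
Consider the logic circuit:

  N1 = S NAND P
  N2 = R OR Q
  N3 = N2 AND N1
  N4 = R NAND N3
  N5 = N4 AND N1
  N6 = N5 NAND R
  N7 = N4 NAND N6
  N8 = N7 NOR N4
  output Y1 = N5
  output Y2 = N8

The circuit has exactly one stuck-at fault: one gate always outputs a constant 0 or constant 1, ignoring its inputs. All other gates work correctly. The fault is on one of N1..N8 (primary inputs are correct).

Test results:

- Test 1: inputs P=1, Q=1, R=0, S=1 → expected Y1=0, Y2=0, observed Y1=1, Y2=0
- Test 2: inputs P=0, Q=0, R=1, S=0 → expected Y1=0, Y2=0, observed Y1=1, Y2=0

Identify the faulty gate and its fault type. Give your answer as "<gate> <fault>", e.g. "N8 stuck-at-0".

Fault-free values for test 1 (P=1, Q=1, R=0, S=1): N1=0, N2=1, N3=0, N4=1, N5=0, N6=1, N7=0, N8=0, giving Y1=0, Y2=0. Observed Y1=1, Y2=0.
Test 1: faults giving observed Y1=1, Y2=0 are {N1 stuck-at-1, N5 stuck-at-1}.
Test 2 (P=0, Q=0, R=1, S=0): fault-free N1=1, N2=1, N3=1, N4=0, N5=0, N6=1, N7=1, N8=0 → Y1=0, Y2=0; observed Y1=1, Y2=0. Eliminates N1 stuck-at-1.
Only N5 stuck-at-1 is consistent with every test.

N5 stuck-at-1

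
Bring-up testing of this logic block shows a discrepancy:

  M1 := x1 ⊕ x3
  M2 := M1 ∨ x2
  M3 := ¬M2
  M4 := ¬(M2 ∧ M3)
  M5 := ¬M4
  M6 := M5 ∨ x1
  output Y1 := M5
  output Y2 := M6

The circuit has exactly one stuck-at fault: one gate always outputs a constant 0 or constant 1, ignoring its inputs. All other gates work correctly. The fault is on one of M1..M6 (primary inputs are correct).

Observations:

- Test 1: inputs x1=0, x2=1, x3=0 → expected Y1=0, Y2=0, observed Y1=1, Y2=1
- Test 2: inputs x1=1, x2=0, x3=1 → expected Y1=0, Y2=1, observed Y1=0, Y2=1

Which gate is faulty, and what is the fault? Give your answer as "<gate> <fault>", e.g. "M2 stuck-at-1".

M3 stuck-at-1

Fault-free values for test 1 (x1=0, x2=1, x3=0): M1=0, M2=1, M3=0, M4=1, M5=0, M6=0, giving Y1=0, Y2=0. Observed Y1=1, Y2=1.
Test 1: faults giving observed Y1=1, Y2=1 are {M3 stuck-at-1, M4 stuck-at-0, M5 stuck-at-1}.
Test 2 (x1=1, x2=0, x3=1): fault-free M1=0, M2=0, M3=1, M4=1, M5=0, M6=1 → Y1=0, Y2=1; observed Y1=0, Y2=1. Eliminates M4 stuck-at-0, M5 stuck-at-1.
Only M3 stuck-at-1 is consistent with every test.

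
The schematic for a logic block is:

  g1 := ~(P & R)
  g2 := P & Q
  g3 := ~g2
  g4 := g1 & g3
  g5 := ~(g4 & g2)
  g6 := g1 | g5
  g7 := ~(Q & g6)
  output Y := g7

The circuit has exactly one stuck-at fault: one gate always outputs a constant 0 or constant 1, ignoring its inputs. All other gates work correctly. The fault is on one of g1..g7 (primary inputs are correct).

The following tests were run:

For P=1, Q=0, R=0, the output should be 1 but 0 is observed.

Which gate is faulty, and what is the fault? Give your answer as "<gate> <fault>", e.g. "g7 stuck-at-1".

Fault-free values for test 1 (P=1, Q=0, R=0): g1=1, g2=0, g3=1, g4=1, g5=1, g6=1, g7=1, giving Y=1. Observed 0.
Test 1: faults giving observed 0 are {g7 stuck-at-0}.
Only g7 stuck-at-0 is consistent with every test.

g7 stuck-at-0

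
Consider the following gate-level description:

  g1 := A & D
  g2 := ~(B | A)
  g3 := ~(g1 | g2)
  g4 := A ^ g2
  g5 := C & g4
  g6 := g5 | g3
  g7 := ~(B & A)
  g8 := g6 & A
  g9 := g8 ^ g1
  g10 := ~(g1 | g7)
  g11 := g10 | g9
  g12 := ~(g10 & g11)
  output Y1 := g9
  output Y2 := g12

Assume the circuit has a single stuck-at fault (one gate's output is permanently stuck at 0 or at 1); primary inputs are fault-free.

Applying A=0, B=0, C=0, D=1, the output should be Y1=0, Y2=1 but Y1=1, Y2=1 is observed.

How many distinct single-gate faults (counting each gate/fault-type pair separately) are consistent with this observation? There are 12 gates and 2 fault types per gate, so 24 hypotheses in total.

Fault-free: g1=0, g2=1, g3=0, g4=1, g5=0, g6=0, g7=1, g8=0, g9=0, g10=0, g11=0, g12=1 → Y1=0, Y2=1. Observed Y1=1, Y2=1.
  g1: stuck-at-1 ✓; others ✗
  g2: none of the 2 fault types match ✗
  g3: none of the 2 fault types match ✗
  g4: none of the 2 fault types match ✗
  g5: none of the 2 fault types match ✗
  g6: none of the 2 fault types match ✗
  g7: none of the 2 fault types match ✗
  g8: stuck-at-1 ✓; others ✗
  g9: stuck-at-1 ✓; others ✗
  g10: none of the 2 fault types match ✗
  g11: none of the 2 fault types match ✗
  g12: none of the 2 fault types match ✗
Consistent faults: {g1 stuck-at-1, g8 stuck-at-1, g9 stuck-at-1} — 3 in all.

3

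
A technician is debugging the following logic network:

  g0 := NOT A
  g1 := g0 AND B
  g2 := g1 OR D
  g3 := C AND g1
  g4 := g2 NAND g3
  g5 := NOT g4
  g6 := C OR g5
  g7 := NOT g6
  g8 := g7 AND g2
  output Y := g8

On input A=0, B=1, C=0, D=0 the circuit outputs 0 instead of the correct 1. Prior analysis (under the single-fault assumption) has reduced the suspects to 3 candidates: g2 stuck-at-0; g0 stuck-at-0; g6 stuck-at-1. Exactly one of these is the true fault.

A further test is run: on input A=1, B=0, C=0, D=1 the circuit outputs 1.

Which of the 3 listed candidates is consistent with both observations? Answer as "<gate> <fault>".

Evaluate each candidate on input A=1, B=0, C=0, D=1:
  g2 stuck-at-0: g0=0, g1=0, g2=0 [stuck-at-0], g3=0, g4=1, g5=0, g6=0, g7=1, g8=0 → 0 — eliminated
  g0 stuck-at-0: g0=0 [stuck-at-0], g1=0, g2=1, g3=0, g4=1, g5=0, g6=0, g7=1, g8=1 → 1 — matches
  g6 stuck-at-1: g0=0, g1=0, g2=1, g3=0, g4=1, g5=0, g6=1 [stuck-at-1], g7=0, g8=0 → 0 — eliminated
Only g0 stuck-at-0 reproduces the observed 1.

g0 stuck-at-0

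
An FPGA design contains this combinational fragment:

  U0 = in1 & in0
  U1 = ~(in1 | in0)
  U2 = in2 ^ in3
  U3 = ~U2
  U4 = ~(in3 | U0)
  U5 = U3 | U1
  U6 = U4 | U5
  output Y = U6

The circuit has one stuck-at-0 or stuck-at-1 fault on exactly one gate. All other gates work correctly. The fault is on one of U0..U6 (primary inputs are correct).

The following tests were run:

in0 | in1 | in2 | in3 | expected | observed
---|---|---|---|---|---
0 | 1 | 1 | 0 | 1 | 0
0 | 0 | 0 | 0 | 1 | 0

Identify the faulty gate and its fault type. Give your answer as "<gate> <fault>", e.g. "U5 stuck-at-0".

U6 stuck-at-0

Fault-free values for test 1 (in0=0, in1=1, in2=1, in3=0): U0=0, U1=0, U2=1, U3=0, U4=1, U5=0, U6=1, giving Y=1. Observed 0.
Test 1: faults giving observed 0 are {U0 stuck-at-1, U4 stuck-at-0, U6 stuck-at-0}.
Test 2 (in0=0, in1=0, in2=0, in3=0): fault-free U0=0, U1=1, U2=0, U3=1, U4=1, U5=1, U6=1 → 1; observed 0. Eliminates U0 stuck-at-1, U4 stuck-at-0.
Only U6 stuck-at-0 is consistent with every test.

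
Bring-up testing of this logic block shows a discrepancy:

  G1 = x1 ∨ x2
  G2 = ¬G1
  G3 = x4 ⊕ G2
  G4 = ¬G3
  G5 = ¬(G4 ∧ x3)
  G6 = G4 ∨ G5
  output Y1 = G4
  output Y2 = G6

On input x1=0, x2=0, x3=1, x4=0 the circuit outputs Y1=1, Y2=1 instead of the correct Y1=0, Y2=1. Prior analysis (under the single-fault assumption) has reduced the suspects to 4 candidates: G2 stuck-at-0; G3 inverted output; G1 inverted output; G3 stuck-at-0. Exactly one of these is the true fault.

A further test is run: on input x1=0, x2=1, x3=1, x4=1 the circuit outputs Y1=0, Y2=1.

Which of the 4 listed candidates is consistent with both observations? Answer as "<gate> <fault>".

G2 stuck-at-0

Evaluate each candidate on input x1=0, x2=1, x3=1, x4=1:
  G2 stuck-at-0: G1=1, G2=0 [stuck-at-0], G3=1, G4=0, G5=1, G6=1 → Y1=0, Y2=1 — matches
  G3 inverted output: G1=1, G2=0, G3=0 [inverted output], G4=1, G5=0, G6=1 → Y1=1, Y2=1 — eliminated
  G1 inverted output: G1=0 [inverted output], G2=1, G3=0, G4=1, G5=0, G6=1 → Y1=1, Y2=1 — eliminated
  G3 stuck-at-0: G1=1, G2=0, G3=0 [stuck-at-0], G4=1, G5=0, G6=1 → Y1=1, Y2=1 — eliminated
Only G2 stuck-at-0 reproduces the observed Y1=0, Y2=1.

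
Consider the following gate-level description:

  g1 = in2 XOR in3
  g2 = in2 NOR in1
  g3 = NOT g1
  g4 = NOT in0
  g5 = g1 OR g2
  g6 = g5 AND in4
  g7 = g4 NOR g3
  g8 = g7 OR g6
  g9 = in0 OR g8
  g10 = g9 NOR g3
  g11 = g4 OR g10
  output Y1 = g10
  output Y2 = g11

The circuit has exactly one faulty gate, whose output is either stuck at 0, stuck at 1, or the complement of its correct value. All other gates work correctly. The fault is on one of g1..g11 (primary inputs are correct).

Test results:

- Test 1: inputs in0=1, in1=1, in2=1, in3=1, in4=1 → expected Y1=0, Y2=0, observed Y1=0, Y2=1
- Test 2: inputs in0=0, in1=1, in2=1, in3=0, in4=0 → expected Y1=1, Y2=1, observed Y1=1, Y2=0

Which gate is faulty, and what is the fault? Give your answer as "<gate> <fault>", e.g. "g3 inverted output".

Fault-free values for test 1 (in0=1, in1=1, in2=1, in3=1, in4=1): g1=0, g2=0, g3=1, g4=0, g5=0, g6=0, g7=0, g8=0, g9=1, g10=0, g11=0, giving Y1=0, Y2=0. Observed Y1=0, Y2=1.
Test 1: faults giving observed Y1=0, Y2=1 are {g4 stuck-at-1, g4 inverted output, g11 stuck-at-1, g11 inverted output}.
Test 2 (in0=0, in1=1, in2=1, in3=0, in4=0): fault-free g1=1, g2=0, g3=0, g4=1, g5=1, g6=0, g7=0, g8=0, g9=0, g10=1, g11=1 → Y1=1, Y2=1; observed Y1=1, Y2=0. Eliminates g4 stuck-at-1, g4 inverted output, g11 stuck-at-1.
Only g11 inverted output is consistent with every test.

g11 inverted output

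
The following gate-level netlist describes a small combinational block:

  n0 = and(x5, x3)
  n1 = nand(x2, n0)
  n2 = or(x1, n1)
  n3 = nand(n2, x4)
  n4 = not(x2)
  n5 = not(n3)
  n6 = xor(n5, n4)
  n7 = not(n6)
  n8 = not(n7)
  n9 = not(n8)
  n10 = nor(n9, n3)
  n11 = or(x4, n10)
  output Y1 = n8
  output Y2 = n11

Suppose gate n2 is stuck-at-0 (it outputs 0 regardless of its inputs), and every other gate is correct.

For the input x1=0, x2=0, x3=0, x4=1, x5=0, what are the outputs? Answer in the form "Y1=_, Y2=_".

Propagate with n2 forced: n0=0, n1=1, n2=0 [stuck-at-0], n3=1, n4=1, n5=0, n6=1, n7=0, n8=1, n9=0, n10=0, n11=1.
So the outputs are Y1=1, Y2=1. (Without the fault they would be Y1=0, Y2=1.)

Y1=1, Y2=1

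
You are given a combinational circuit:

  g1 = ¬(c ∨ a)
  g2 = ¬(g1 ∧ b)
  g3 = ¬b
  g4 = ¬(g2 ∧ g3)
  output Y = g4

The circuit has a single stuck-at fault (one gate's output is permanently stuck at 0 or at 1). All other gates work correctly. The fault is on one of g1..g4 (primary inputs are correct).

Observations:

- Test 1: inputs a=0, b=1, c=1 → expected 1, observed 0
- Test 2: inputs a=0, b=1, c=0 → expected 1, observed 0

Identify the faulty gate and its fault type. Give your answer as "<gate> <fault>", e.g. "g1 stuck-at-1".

Fault-free values for test 1 (a=0, b=1, c=1): g1=0, g2=1, g3=0, g4=1, giving Y=1. Observed 0.
Test 1: faults giving observed 0 are {g3 stuck-at-1, g4 stuck-at-0}.
Test 2 (a=0, b=1, c=0): fault-free g1=1, g2=0, g3=0, g4=1 → 1; observed 0. Eliminates g3 stuck-at-1.
Only g4 stuck-at-0 is consistent with every test.

g4 stuck-at-0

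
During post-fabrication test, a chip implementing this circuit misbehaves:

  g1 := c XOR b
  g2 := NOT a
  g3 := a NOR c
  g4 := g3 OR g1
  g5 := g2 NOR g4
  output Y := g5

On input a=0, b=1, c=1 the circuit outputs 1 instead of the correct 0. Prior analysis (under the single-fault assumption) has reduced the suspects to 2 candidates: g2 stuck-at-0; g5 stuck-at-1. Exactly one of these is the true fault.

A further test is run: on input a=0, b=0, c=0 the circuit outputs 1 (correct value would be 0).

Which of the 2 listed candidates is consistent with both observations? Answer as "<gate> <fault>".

g5 stuck-at-1

Evaluate each candidate on input a=0, b=0, c=0:
  g2 stuck-at-0: g1=0, g2=0 [stuck-at-0], g3=1, g4=1, g5=0 → 0 — eliminated
  g5 stuck-at-1: g1=0, g2=1, g3=1, g4=1, g5=1 [stuck-at-1] → 1 — matches
Only g5 stuck-at-1 reproduces the observed 1.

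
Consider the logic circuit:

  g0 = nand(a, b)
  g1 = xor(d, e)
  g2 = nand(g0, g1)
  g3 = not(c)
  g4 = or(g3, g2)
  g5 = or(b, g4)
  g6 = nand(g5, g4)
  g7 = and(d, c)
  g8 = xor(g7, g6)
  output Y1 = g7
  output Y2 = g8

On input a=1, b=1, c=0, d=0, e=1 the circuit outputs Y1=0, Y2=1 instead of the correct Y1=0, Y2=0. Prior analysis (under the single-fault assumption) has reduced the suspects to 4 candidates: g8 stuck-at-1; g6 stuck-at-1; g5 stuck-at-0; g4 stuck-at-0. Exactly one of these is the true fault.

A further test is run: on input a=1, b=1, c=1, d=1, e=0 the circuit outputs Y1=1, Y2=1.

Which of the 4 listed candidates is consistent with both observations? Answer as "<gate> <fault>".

Evaluate each candidate on input a=1, b=1, c=1, d=1, e=0:
  g8 stuck-at-1: g0=0, g1=1, g2=1, g3=0, g4=1, g5=1, g6=0, g7=1, g8=1 [stuck-at-1] → Y1=1, Y2=1 — matches
  g6 stuck-at-1: g0=0, g1=1, g2=1, g3=0, g4=1, g5=1, g6=1 [stuck-at-1], g7=1, g8=0 → Y1=1, Y2=0 — eliminated
  g5 stuck-at-0: g0=0, g1=1, g2=1, g3=0, g4=1, g5=0 [stuck-at-0], g6=1, g7=1, g8=0 → Y1=1, Y2=0 — eliminated
  g4 stuck-at-0: g0=0, g1=1, g2=1, g3=0, g4=0 [stuck-at-0], g5=1, g6=1, g7=1, g8=0 → Y1=1, Y2=0 — eliminated
Only g8 stuck-at-1 reproduces the observed Y1=1, Y2=1.

g8 stuck-at-1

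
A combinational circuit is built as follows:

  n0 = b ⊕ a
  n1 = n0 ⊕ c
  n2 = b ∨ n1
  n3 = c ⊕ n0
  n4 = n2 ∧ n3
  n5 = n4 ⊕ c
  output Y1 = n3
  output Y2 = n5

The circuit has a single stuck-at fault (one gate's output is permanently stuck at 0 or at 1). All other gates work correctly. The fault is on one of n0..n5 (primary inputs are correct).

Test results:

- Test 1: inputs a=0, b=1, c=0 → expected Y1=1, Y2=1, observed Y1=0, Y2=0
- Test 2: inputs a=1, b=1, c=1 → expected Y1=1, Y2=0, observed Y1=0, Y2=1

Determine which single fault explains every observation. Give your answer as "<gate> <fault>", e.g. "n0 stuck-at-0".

Fault-free values for test 1 (a=0, b=1, c=0): n0=1, n1=1, n2=1, n3=1, n4=1, n5=1, giving Y1=1, Y2=1. Observed Y1=0, Y2=0.
Test 1: faults giving observed Y1=0, Y2=0 are {n0 stuck-at-0, n3 stuck-at-0}.
Test 2 (a=1, b=1, c=1): fault-free n0=0, n1=1, n2=1, n3=1, n4=1, n5=0 → Y1=1, Y2=0; observed Y1=0, Y2=1. Eliminates n0 stuck-at-0.
Only n3 stuck-at-0 is consistent with every test.

n3 stuck-at-0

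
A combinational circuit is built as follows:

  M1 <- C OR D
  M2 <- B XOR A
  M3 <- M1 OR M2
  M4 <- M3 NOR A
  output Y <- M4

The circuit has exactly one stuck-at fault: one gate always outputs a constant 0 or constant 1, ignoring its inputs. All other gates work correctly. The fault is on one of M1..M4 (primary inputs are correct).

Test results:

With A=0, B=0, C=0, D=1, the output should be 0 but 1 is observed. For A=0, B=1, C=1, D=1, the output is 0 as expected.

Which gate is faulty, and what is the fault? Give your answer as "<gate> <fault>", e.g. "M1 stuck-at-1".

Fault-free values for test 1 (A=0, B=0, C=0, D=1): M1=1, M2=0, M3=1, M4=0, giving Y=0. Observed 1.
Test 1: faults giving observed 1 are {M1 stuck-at-0, M3 stuck-at-0, M4 stuck-at-1}.
Test 2 (A=0, B=1, C=1, D=1): fault-free M1=1, M2=1, M3=1, M4=0 → 0; observed 0. Eliminates M3 stuck-at-0, M4 stuck-at-1.
Only M1 stuck-at-0 is consistent with every test.

M1 stuck-at-0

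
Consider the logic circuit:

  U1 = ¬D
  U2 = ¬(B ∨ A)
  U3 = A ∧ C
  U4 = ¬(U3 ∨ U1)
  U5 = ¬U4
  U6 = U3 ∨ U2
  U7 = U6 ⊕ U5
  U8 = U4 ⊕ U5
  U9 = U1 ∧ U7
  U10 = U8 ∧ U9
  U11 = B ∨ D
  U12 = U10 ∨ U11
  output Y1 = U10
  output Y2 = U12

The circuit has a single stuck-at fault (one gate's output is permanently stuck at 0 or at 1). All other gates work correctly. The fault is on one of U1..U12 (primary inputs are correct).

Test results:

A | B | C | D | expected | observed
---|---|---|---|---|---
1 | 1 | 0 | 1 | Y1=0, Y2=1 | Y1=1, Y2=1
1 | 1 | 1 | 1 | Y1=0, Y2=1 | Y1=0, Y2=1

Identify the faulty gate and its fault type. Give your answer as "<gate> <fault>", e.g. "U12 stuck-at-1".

Fault-free values for test 1 (A=1, B=1, C=0, D=1): U1=0, U2=0, U3=0, U4=1, U5=0, U6=0, U7=0, U8=1, U9=0, U10=0, U11=1, U12=1, giving Y1=0, Y2=1. Observed Y1=1, Y2=1.
Test 1: faults giving observed Y1=1, Y2=1 are {U1 stuck-at-1, U9 stuck-at-1, U10 stuck-at-1}.
Test 2 (A=1, B=1, C=1, D=1): fault-free U1=0, U2=0, U3=1, U4=0, U5=1, U6=1, U7=0, U8=1, U9=0, U10=0, U11=1, U12=1 → Y1=0, Y2=1; observed Y1=0, Y2=1. Eliminates U9 stuck-at-1, U10 stuck-at-1.
Only U1 stuck-at-1 is consistent with every test.

U1 stuck-at-1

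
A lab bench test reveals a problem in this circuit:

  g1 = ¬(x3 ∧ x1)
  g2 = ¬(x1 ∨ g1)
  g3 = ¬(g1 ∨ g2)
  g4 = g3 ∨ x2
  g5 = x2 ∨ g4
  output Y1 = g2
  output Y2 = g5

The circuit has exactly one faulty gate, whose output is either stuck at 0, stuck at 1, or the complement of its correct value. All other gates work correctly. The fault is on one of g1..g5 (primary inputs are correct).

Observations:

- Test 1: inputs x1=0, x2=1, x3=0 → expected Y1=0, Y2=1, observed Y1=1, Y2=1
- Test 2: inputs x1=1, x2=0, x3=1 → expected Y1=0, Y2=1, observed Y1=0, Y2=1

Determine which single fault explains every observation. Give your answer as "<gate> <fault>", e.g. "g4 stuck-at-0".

g1 stuck-at-0

Fault-free values for test 1 (x1=0, x2=1, x3=0): g1=1, g2=0, g3=0, g4=1, g5=1, giving Y1=0, Y2=1. Observed Y1=1, Y2=1.
Test 1: faults giving observed Y1=1, Y2=1 are {g1 stuck-at-0, g1 inverted output, g2 stuck-at-1, g2 inverted output}.
Test 2 (x1=1, x2=0, x3=1): fault-free g1=0, g2=0, g3=1, g4=1, g5=1 → Y1=0, Y2=1; observed Y1=0, Y2=1. Eliminates g1 inverted output, g2 stuck-at-1, g2 inverted output.
Only g1 stuck-at-0 is consistent with every test.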